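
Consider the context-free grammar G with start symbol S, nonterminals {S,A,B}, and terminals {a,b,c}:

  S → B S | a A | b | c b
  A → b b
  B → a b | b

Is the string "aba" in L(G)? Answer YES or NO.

Convert to CNF:
  S -> B S | T1 A | T2 T0 | b
  A -> T0 T0
  B -> T1 T0 | b
  T0 -> b
  T1 -> a
  T2 -> c

CYK fill:
  T[0,0] 'a' = {T1}  orig:{}
  T[1,1] 'b' = {B,S,T0}  orig:{B,S}
  T[2,2] 'a' = {T1}  orig:{}
  T[0,1] 'ab' = {B}
  T[1,2] 'ba' = ∅
  T[0,2] 'aba' = ∅

S ∉ T[0,2] ⇒ NO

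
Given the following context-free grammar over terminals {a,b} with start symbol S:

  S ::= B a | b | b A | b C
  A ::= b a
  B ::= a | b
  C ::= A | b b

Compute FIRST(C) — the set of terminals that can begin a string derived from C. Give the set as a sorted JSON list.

FIRST iteration:
round 1:
  A via A→b a: +{b}
  B via B→a: +{a}
  B via B→b: +{b}
  C via C→A: +{b}
  S via S→B a: +{a,b}
  FIRST[S]={a,b}  FIRST[A]={b}  FIRST[B]={a,b}  FIRST[C]={b}
round 2: — fixpoint
  FIRST[S]={a,b}  FIRST[A]={b}  FIRST[B]={a,b}  FIRST[C]={b}

FIRST(C) = ["b"]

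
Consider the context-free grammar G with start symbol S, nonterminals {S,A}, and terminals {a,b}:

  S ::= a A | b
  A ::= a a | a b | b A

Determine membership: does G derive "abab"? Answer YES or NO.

CNF form of G:
  S -> T0 A | b
  A -> T0 T0 | T0 T1 | T1 A
  T0 -> a
  T1 -> b

CYK table (by increasing span):
  [0..0]={T0}  "a"  orig:{}
  [1..1]={S,T1}  "b"  orig:{S}
  [2..2]={T0}  "a"  orig:{}
  [3..3]={S,T1}  "b"  orig:{S}
  [0..1]={A}  "ab"
  [1..2]=∅  "ba"
  [2..3]={A}  "ab"
  [0..2]=∅  "aba"
  [1..3]={A}  "bab"
  [0..3]={S}  "abab"

S ∈ T[0,3] ⇒ YES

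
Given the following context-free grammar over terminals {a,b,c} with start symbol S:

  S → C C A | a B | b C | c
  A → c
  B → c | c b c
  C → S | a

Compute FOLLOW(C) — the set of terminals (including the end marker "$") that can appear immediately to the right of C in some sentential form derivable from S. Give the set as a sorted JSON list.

Compute FIRST by fixpoint:
pass 1:
  A via A→c: +{c}
  B via B→c: +{c}
  C via C→a: +{a}
  S via S→C C A: +{a}
  S via S→b C: +{b}
  S via S→c: +{c}
  FIRST(S)={a,b,c}  FIRST(A)={c}  FIRST(B)={c}  FIRST(C)={a}
pass 2:
  C via C→S: +{b,c}
  FIRST(S)={a,b,c}  FIRST(A)={c}  FIRST(B)={c}  FIRST(C)={a,b,c}
pass 3: (stable)
  FIRST(S)={a,b,c}  FIRST(A)={c}  FIRST(B)={c}  FIRST(C)={a,b,c}

FOLLOW sets:
seed FOLLOW(S) with $
[1]
  S→C C A: FOLLOW(C) ⊇ FIRST(C) = {a,b,c}; new: +{a,b,c}
  S→C C A: FOLLOW(A) ⊇ FOLLOW(S) ⊇ {$}; new: +{$}
  S→a B: FOLLOW(B) ⊇ FOLLOW(S) ⊇ {$}; new: +{$}
  S→b C: FOLLOW(C) ⊇ FOLLOW(S) ⊇ {$}; new: +{$}
  FOLLOW(S)={$}  FOLLOW(A)={$}  FOLLOW(B)={$}  FOLLOW(C)={$,a,b,c}
[2]
  C→S: FOLLOW(S) ⊇ FOLLOW(C) ⊇ {$,a,b,c}; new: +{a,b,c}
  S→C C A: FOLLOW(A) ⊇ FOLLOW(S) ⊇ {$,a,b,c}; new: +{a,b,c}
  S→a B: FOLLOW(B) ⊇ FOLLOW(S) ⊇ {$,a,b,c}; new: +{a,b,c}
  FOLLOW(S)={$,a,b,c}  FOLLOW(A)={$,a,b,c}  FOLLOW(B)={$,a,b,c}  FOLLOW(C)={$,a,b,c}
[3] (stable)
  FOLLOW(S)={$,a,b,c}  FOLLOW(A)={$,a,b,c}  FOLLOW(B)={$,a,b,c}  FOLLOW(C)={$,a,b,c}

FOLLOW(C) = ["$", "a", "b", "c"]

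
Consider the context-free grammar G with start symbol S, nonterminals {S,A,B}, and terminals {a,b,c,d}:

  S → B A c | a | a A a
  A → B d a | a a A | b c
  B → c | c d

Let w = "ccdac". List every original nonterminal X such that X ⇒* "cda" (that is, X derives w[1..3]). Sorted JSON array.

CNF form of G:
  S -> B X6 | T1 X7 | a
  A -> B X4 | T1 X5 | T2 T3
  B -> T3 T0 | c
  T0 -> d
  T1 -> a
  T2 -> b
  T3 -> c
  X4 -> T0 T1
  X5 -> T1 A
  X6 -> A T3
  X7 -> A T1

Fill CYK table bottom-up (cells [i..j] with 1 ≤ i ≤ j ≤ 3 only):
  T[1,1] 'c' = {B,T3}  orig:{B}
  T[2,2] 'd' = {T0}  orig:{}
  T[3,3] 'a' = {S,T1}  orig:{S}
  T[1,2] 'cd' = {B}
  T[2,3] 'da' = {X4}  orig:{}
  T[1,3] 'cda' = {A}

Original NTs in T[1,3] deriving "cda": ["A"]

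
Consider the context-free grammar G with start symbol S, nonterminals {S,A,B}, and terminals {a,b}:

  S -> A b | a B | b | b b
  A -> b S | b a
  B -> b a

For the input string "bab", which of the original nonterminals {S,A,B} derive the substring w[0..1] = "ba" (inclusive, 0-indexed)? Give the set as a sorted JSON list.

CNF form of G:
  S -> A T0 | T0 T0 | T1 B | b
  A -> T0 S | T0 T1
  B -> T0 T1
  T0 -> b
  T1 -> a

Fill CYK table bottom-up, restricted to cells inside w[0..1]:
  T[0,0] 'b' = {S,T0}  orig:{S}
  T[1,1] 'a' = {T1}  orig:{}
  T[0,1] 'ba' = {A,B}

Original NTs in T[0,1] deriving "ba": ["A", "B"]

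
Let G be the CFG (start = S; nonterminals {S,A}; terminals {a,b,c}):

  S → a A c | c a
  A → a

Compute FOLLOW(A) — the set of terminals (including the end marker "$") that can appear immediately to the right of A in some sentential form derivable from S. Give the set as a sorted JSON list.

Compute FIRST by fixpoint:
[1]
  A via A→a: +{a}
  S via S→a A c: +{a}
  S via S→c a: +{c}
  S: {a,c}  A: {a}
[2] done
  S: {a,c}  A: {a}

Compute FOLLOW by fixpoint:
FOLLOW(S) := {$}
iter 1:
  S→a A c: FOLLOW(A) ⊇ FIRST(c) = {c}; new: +{c}
  FOLLOW(S)={$}  FOLLOW(A)={c}
iter 2: done
  FOLLOW(S)={$}  FOLLOW(A)={c}

FOLLOW(A) = ["c"]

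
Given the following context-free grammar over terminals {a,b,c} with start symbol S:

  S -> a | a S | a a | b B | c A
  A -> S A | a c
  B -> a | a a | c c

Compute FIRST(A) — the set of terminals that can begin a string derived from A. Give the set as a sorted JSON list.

Compute FIRST by fixpoint:
round 1:
  A via A→a c: +{a}
  B via B→a: +{a}
  B via B→c c: +{c}
  S via S→a: +{a}
  S via S→b B: +{b}
  S via S→c A: +{c}
  S: {a,b,c}  A: {a}  B: {a,c}
round 2:
  A via A→S A: +{b,c}
  S: {a,b,c}  A: {a,b,c}  B: {a,c}
round 3: done
  S: {a,b,c}  A: {a,b,c}  B: {a,c}

FIRST(A) = ["a", "b", "c"]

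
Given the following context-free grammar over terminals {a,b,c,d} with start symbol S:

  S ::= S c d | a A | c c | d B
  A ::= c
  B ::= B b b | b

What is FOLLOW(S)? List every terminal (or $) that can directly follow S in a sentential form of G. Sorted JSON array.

Compute FIRST by fixpoint:
pass 1:
  A via A→c: +{c}
  B via B→b: +{b}
  S via S→a A: +{a}
  S via S→c c: +{c}
  S via S→d B: +{d}
  FIRST[S]={a,c,d}  FIRST[A]={c}  FIRST[B]={b}
pass 2: — fixpoint
  FIRST[S]={a,c,d}  FIRST[A]={c}  FIRST[B]={b}

Compute FOLLOW by fixpoint:
FOLLOW(S) := {$}
iter 1:
  B→B b b: FOLLOW(B) ⊇ FIRST(b) = {b}; new: +{b}
  S→S c d: FOLLOW(S) ⊇ FIRST(c) = {c}; new: +{c}
  S→a A: FOLLOW(A) ⊇ FOLLOW(S) ⊇ {$,c}; new: +{$,c}
  S→d B: FOLLOW(B) ⊇ FOLLOW(S) ⊇ {$,c}; new: +{$,c}
  FOLLOW[S]={$,c}  FOLLOW[A]={$,c}  FOLLOW[B]={$,b,c}
iter 2: — fixpoint
  FOLLOW[S]={$,c}  FOLLOW[A]={$,c}  FOLLOW[B]={$,b,c}

FOLLOW(S) = ["$", "c"]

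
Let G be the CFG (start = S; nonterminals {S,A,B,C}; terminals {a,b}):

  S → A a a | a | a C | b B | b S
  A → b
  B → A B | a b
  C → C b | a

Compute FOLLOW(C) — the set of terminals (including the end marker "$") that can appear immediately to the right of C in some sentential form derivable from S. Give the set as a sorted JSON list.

FIRST sets, iterate to fixpoint:
round 1:
  A via A→b: +{b}
  B via B→A B: +{b}
  B via B→a b: +{a}
  C via C→a: +{a}
  S via S→A a a: +{b}
  S via S→a: +{a}
  FIRST[S]={a,b}  FIRST[A]={b}  FIRST[B]={a,b}  FIRST[C]={a}
round 2: — fixpoint
  FIRST[S]={a,b}  FIRST[A]={b}  FIRST[B]={a,b}  FIRST[C]={a}

Compute FOLLOW by fixpoint:
seed FOLLOW(S) with $
iter 1:
  B→A B: FOLLOW(A) ⊇ FIRST(B) = {a,b}; new: +{a,b}
  C→C b: FOLLOW(C) ⊇ FIRST(b) = {b}; new: +{b}
  S→a C: FOLLOW(C) ⊇ FOLLOW(S) ⊇ {$}; new: +{$}
  S→b B: FOLLOW(B) ⊇ FOLLOW(S) ⊇ {$}; new: +{$}
  FOLLOW(S)={$}  FOLLOW(A)={a,b}  FOLLOW(B)={$}  FOLLOW(C)={$,b}
iter 2: (no change)
  FOLLOW(S)={$}  FOLLOW(A)={a,b}  FOLLOW(B)={$}  FOLLOW(C)={$,b}

FOLLOW(C) = ["$", "b"]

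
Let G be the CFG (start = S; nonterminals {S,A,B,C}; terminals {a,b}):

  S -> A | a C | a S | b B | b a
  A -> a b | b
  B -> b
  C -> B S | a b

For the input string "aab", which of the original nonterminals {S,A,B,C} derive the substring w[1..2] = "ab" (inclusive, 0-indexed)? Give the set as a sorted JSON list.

Convert to CNF:
  S -> T0 C | T0 S | T0 T1 | T1 B | T1 T0 | b
  A -> T0 T1 | b
  B -> b
  C -> B S | T0 T1
  T0 -> a
  T1 -> b

CYK table (by increasing span) (cells [i..j] with 1 ≤ i ≤ j ≤ 2 only):
  T[1,1] 'a' = {T0}  orig:{}
  T[2,2] 'b' = {A,B,S,T1}  orig:{A,B,S}
  T[1,2] 'ab' = {A,C,S}

Original NTs in T[1,2] deriving "ab": ["A", "C", "S"]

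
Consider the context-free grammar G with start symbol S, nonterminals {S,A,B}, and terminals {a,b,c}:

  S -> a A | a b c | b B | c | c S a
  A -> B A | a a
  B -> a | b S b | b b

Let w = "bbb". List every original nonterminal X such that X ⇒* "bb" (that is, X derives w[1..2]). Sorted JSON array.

Convert to CNF:
  S -> T0 A | T0 X4 | T1 B | T2 X5 | c
  A -> B A | T0 T0
  B -> T1 T1 | T1 X3 | a
  T0 -> a
  T1 -> b
  T2 -> c
  X3 -> S T1
  X4 -> T1 T2
  X5 -> S T0

Fill CYK table bottom-up — only the sub-triangle for w[1..2]:
  [1..1]={T1}  "b"  orig:{}
  [2..2]={T1}  "b"  orig:{}
  [1..2]={B}  "bb"

Original NTs in T[1,2] deriving "bb": ["B"]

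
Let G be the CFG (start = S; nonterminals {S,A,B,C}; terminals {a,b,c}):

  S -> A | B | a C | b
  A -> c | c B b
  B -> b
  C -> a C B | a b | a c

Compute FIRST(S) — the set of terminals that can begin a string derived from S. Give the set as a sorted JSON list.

FIRST sets, iterate to fixpoint:
[1]
  A via A→c: +{c}
  B via B→b: +{b}
  C via C→a C B: +{a}
  S via S→A: +{c}
  S via S→B: +{b}
  S via S→a C: +{a}
  S: {a,b,c}  A: {c}  B: {b}  C: {a}
[2] — fixpoint
  S: {a,b,c}  A: {c}  B: {b}  C: {a}

FIRST(S) = ["a", "b", "c"]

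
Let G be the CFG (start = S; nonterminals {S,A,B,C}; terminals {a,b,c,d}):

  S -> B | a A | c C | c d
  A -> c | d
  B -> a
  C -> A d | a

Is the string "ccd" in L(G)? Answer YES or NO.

CNF form of G:
  S -> T1 A | T2 C | T2 T0 | a
  A -> c | d
  B -> a
  C -> A T0 | a
  T0 -> d
  T1 -> a
  T2 -> c

Fill CYK table bottom-up:
  [0..0]={A,T2}  "c"  orig:{A}
  [1..1]={A,T2}  "c"  orig:{A}
  [2..2]={A,T0}  "d"  orig:{A}
  [0..1]=∅  "cc"
  [1..2]={C,S}  "cd"
  [0..2]={S}  "ccd"

S ∈ T[0,2] ⇒ YES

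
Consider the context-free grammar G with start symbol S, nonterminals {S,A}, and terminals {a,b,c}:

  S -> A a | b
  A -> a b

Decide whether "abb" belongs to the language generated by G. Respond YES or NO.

Convert to CNF:
  S -> A T0 | b
  A -> T0 T1
  T0 -> a
  T1 -> b

CYK fill:
  [0..0]={T0}  "a"  orig:{}
  [1..1]={S,T1}  "b"  orig:{S}
  [2..2]={S,T1}  "b"  orig:{S}
  [0..1]={A}  "ab"
  [1..2]=∅  "bb"
  [0..2]=∅  "abb"

S ∉ T[0,2] ⇒ NO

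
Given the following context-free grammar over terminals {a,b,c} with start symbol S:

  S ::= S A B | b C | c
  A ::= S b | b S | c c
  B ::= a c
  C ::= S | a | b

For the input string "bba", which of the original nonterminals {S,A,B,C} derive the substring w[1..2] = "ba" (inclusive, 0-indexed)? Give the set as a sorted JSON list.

Convert to CNF:
  S -> S X4 | T0 C | c
  A -> S T0 | T0 S | T1 T1
  B -> T2 T1
  C -> S X3 | T0 C | a | b | c
  T0 -> b
  T1 -> c
  T2 -> a
  X3 -> A B
  X4 -> A B

CYK fill, restricted to cells inside w[1..2]:
  [1..1]={C,T0}  "b"  orig:{C}
  [2..2]={C,T2}  "a"  orig:{C}
  [1..2]={C,S}  "ba"

Original NTs in T[1,2] deriving "ba": ["C", "S"]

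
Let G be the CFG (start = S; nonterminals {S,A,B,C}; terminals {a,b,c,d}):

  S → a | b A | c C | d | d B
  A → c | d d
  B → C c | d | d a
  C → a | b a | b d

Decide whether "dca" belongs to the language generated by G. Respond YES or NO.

CNF form of G:
  S -> T0 B | T1 C | T3 A | a | d
  A -> T0 T0 | c
  B -> C T1 | T0 T2 | d
  C -> T3 T0 | T3 T2 | a
  T0 -> d
  T1 -> c
  T2 -> a
  T3 -> b

CYK fill:
  [0..0]={B,S,T0}  "d"  orig:{B,S}
  [1..1]={A,T1}  "c"  orig:{A}
  [2..2]={C,S,T2}  "a"  orig:{C,S}
  [0..1]=∅  "dc"
  [1..2]={S}  "ca"
  [0..2]=∅  "dca"

S ∉ T[0,2] ⇒ NO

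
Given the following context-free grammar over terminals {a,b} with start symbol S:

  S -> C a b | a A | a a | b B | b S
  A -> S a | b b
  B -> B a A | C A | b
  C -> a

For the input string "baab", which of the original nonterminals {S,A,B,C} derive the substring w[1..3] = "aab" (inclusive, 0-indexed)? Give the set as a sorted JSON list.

Convert to CNF:
  S -> C X3 | T0 A | T0 T0 | T1 B | T1 S
  A -> S T0 | T1 T1
  B -> B X2 | C A | b
  C -> a
  T0 -> a
  T1 -> b
  X2 -> T0 A
  X3 -> T0 T1

CYK table (by increasing span) (cells [i..j] with 1 ≤ i ≤ j ≤ 3 only):
  [1..1]={C,T0}  "a"  orig:{C}
  [2..2]={C,T0}  "a"  orig:{C}
  [3..3]={B,T1}  "b"  orig:{B}
  [1..2]={S}  "aa"
  [2..3]={X3}  "ab"  orig:{}
  [1..3]={S}  "aab"

Original NTs in T[1,3] deriving "aab": ["S"]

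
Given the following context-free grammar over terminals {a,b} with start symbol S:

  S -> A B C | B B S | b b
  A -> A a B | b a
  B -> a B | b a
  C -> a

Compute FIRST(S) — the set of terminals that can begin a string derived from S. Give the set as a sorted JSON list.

FIRST sets, iterate to fixpoint:
iter 1:
  A via A→b a: +{b}
  B via B→a B: +{a}
  B via B→b a: +{b}
  C via C→a: +{a}
  S via S→A B C: +{b}
  S via S→B B S: +{a}
  FIRST[S]={a,b}  FIRST[A]={b}  FIRST[B]={a,b}  FIRST[C]={a}
iter 2: (no change)
  FIRST[S]={a,b}  FIRST[A]={b}  FIRST[B]={a,b}  FIRST[C]={a}

FIRST(S) = ["a", "b"]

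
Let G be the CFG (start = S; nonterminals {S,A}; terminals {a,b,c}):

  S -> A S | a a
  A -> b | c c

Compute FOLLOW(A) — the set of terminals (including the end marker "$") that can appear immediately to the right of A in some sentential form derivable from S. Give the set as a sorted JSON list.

FIRST iteration:
iter 1:
  A via A→b: +{b}
  A via A→c c: +{c}
  S via S→A S: +{b,c}
  S via S→a a: +{a}
  S: {a,b,c}  A: {b,c}
iter 2: — fixpoint
  S: {a,b,c}  A: {b,c}

Compute FOLLOW by fixpoint:
initialize: $ ∈ FOLLOW(S)
iter 1:
  S→A S: FOLLOW(A) ⊇ FIRST(S) = {a,b,c}; new: +{a,b,c}
  FOLLOW[S]={$}  FOLLOW[A]={a,b,c}
iter 2: — fixpoint
  FOLLOW[S]={$}  FOLLOW[A]={a,b,c}

FOLLOW(A) = ["a", "b", "c"]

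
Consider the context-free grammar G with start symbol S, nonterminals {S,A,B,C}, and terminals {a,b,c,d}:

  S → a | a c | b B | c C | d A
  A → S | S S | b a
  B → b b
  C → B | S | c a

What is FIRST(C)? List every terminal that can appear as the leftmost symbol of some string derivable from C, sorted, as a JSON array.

FIRST iteration:
round 1:
  A via A→b a: +{b}
  B via B→b b: +{b}
  C via C→B: +{b}
  C via C→c a: +{c}
  S via S→a: +{a}
  S via S→b B: +{b}
  S via S→c C: +{c}
  S via S→d A: +{d}
  FIRST(S)={a,b,c,d}  FIRST(A)={b}  FIRST(B)={b}  FIRST(C)={b,c}
round 2:
  A via A→S: +{a,c,d}
  C via C→S: +{a,d}
  FIRST(S)={a,b,c,d}  FIRST(A)={a,b,c,d}  FIRST(B)={b}  FIRST(C)={a,b,c,d}
round 3: done
  FIRST(S)={a,b,c,d}  FIRST(A)={a,b,c,d}  FIRST(B)={b}  FIRST(C)={a,b,c,d}

FIRST(C) = ["a", "b", "c", "d"]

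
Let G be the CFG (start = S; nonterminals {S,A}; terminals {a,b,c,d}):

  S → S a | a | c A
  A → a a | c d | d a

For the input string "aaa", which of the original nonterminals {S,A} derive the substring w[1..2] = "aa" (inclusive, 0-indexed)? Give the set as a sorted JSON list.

CNF form of G:
  S -> S T0 | T1 A | a
  A -> T0 T0 | T1 T2 | T2 T0
  T0 -> a
  T1 -> c
  T2 -> d

CYK table (by increasing span) — only the sub-triangle for w[1..2]:
  T[1,1] 'a' = {S,T0}  orig:{S}
  T[2,2] 'a' = {S,T0}  orig:{S}
  T[1,2] 'aa' = {A,S}

Original NTs in T[1,2] deriving "aa": ["A", "S"]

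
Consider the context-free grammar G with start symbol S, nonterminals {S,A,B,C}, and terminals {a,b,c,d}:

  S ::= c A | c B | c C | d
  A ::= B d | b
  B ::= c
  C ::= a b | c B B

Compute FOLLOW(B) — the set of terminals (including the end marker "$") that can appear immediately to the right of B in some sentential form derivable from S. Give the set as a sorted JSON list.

FIRST iteration:
round 1:
  A via A→b: +{b}
  B via B→c: +{c}
  C via C→a b: +{a}
  C via C→c B B: +{c}
  S via S→c A: +{c}
  S via S→d: +{d}
  FIRST(S)={c,d}  FIRST(A)={b}  FIRST(B)={c}  FIRST(C)={a,c}
round 2:
  A via A→B d: +{c}
  FIRST(S)={c,d}  FIRST(A)={b,c}  FIRST(B)={c}  FIRST(C)={a,c}
round 3: (no change)
  FIRST(S)={c,d}  FIRST(A)={b,c}  FIRST(B)={c}  FIRST(C)={a,c}

FOLLOW sets:
initialize: $ ∈ FOLLOW(S)
[1]
  A→B d: FOLLOW(B) ⊇ FIRST(d) = {d}; new: +{d}
  C→c B B: FOLLOW(B) ⊇ FIRST(B) = {c}; new: +{c}
  S→c A: FOLLOW(A) ⊇ FOLLOW(S) ⊇ {$}; new: +{$}
  S→c B: FOLLOW(B) ⊇ FOLLOW(S) ⊇ {$}; new: +{$}
  S→c C: FOLLOW(C) ⊇ FOLLOW(S) ⊇ {$}; new: +{$}
  FOLLOW[S]={$}  FOLLOW[A]={$}  FOLLOW[B]={$,c,d}  FOLLOW[C]={$}
[2] (stable)
  FOLLOW[S]={$}  FOLLOW[A]={$}  FOLLOW[B]={$,c,d}  FOLLOW[C]={$}

FOLLOW(B) = ["$", "c", "d"]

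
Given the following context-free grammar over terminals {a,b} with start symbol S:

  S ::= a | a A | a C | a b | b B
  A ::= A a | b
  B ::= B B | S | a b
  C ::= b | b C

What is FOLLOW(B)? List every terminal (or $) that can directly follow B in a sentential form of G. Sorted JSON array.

FIRST sets, iterate to fixpoint:
[1]
  A via A→b: +{b}
  B via B→a b: +{a}
  C via C→b: +{b}
  S via S→a: +{a}
  S via S→b B: +{b}
  FIRST[S]={a,b}  FIRST[A]={b}  FIRST[B]={a}  FIRST[C]={b}
[2]
  B via B→S: +{b}
  FIRST[S]={a,b}  FIRST[A]={b}  FIRST[B]={a,b}  FIRST[C]={b}
[3] (stable)
  FIRST[S]={a,b}  FIRST[A]={b}  FIRST[B]={a,b}  FIRST[C]={b}

FOLLOW iteration:
initialize: $ ∈ FOLLOW(S)
[1]
  A→A a: FOLLOW(A) ⊇ FIRST(a) = {a}; new: +{a}
  B→B B: FOLLOW(B) ⊇ FIRST(B) = {a,b}; new: +{a,b}
  B→S: FOLLOW(S) ⊇ FOLLOW(B) ⊇ {a,b}; new: +{a,b}
  S→a A: FOLLOW(A) ⊇ FOLLOW(S) ⊇ {$,a,b}; new: +{$,b}
  S→a C: FOLLOW(C) ⊇ FOLLOW(S) ⊇ {$,a,b}; new: +{$,a,b}
  S→b B: FOLLOW(B) ⊇ FOLLOW(S) ⊇ {$,a,b}; new: +{$}
  FOLLOW[S]={$,a,b}  FOLLOW[A]={$,a,b}  FOLLOW[B]={$,a,b}  FOLLOW[C]={$,a,b}
[2] (no change)
  FOLLOW[S]={$,a,b}  FOLLOW[A]={$,a,b}  FOLLOW[B]={$,a,b}  FOLLOW[C]={$,a,b}

FOLLOW(B) = ["$", "a", "b"]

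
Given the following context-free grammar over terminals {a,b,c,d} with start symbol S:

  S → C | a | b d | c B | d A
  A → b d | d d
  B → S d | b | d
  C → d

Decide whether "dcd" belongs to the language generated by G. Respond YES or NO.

Convert to CNF:
  S -> T0 T1 | T1 A | T2 B | a | d
  A -> T0 T1 | T1 T1
  B -> S T1 | b | d
  C -> d
  T0 -> b
  T1 -> d
  T2 -> c

CYK fill:
  cell(0,0) d: {B,C,S,T1}  orig:{B,C,S}
  cell(1,1) c: {T2}  orig:{}
  cell(2,2) d: {B,C,S,T1}  orig:{B,C,S}
  cell(0,1) dc: ∅
  cell(1,2) cd: {S}
  cell(0,2) dcd: ∅

S ∉ T[0,2] ⇒ NO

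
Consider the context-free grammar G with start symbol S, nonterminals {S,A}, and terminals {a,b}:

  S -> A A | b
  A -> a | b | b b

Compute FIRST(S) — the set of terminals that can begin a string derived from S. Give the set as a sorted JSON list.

FIRST iteration:
iter 1:
  A via A→a: +{a}
  A via A→b: +{b}
  S via S→A A: +{a,b}
  FIRST[S]={a,b}  FIRST[A]={a,b}
iter 2: (no change)
  FIRST[S]={a,b}  FIRST[A]={a,b}

FIRST(S) = ["a", "b"]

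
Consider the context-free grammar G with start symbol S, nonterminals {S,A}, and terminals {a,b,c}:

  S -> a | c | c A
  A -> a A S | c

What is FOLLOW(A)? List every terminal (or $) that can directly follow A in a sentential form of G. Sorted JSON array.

Compute FIRST by fixpoint:
pass 1:
  A via A→a A S: +{a}
  A via A→c: +{c}
  S via S→a: +{a}
  S via S→c: +{c}
  S: {a,c}  A: {a,c}
pass 2: done
  S: {a,c}  A: {a,c}

FOLLOW iteration:
seed FOLLOW(S) with $
round 1:
  A→a A S: FOLLOW(A) ⊇ FIRST(S) = {a,c}; new: +{a,c}
  A→a A S: FOLLOW(S) ⊇ FOLLOW(A) ⊇ {a,c}; new: +{a,c}
  S→c A: FOLLOW(A) ⊇ FOLLOW(S) ⊇ {$,a,c}; new: +{$}
  FOLLOW[S]={$,a,c}  FOLLOW[A]={$,a,c}
round 2: done
  FOLLOW[S]={$,a,c}  FOLLOW[A]={$,a,c}

FOLLOW(A) = ["$", "a", "c"]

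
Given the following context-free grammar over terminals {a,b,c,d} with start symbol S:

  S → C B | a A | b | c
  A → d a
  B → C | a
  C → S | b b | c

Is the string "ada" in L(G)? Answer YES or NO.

CNF form of G:
  S -> C B | T1 A | b | c
  A -> T0 T1
  B -> C B | T1 A | T2 T2 | a | b | c
  C -> C B | T1 A | T2 T2 | b | c
  T0 -> d
  T1 -> a
  T2 -> b

CYK table (by increasing span):
  cell(0,0) a: {B,T1}  orig:{B}
  cell(1,1) d: {T0}  orig:{}
  cell(2,2) a: {B,T1}  orig:{B}
  cell(0,1) ad: ∅
  cell(1,2) da: {A}
  cell(0,2) ada: {B,C,S}

S ∈ T[0,2] ⇒ YES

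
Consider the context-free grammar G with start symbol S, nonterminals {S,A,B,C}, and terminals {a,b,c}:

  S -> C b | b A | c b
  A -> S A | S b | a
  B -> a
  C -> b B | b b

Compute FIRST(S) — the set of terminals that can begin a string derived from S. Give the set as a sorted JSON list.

FIRST sets, iterate to fixpoint:
iter 1:
  A via A→a: +{a}
  B via B→a: +{a}
  C via C→b B: +{b}
  S via S→C b: +{b}
  S via S→c b: +{c}
  FIRST[S]={b,c}  FIRST[A]={a}  FIRST[B]={a}  FIRST[C]={b}
iter 2:
  A via A→S A: +{b,c}
  FIRST[S]={b,c}  FIRST[A]={a,b,c}  FIRST[B]={a}  FIRST[C]={b}
iter 3: (stable)
  FIRST[S]={b,c}  FIRST[A]={a,b,c}  FIRST[B]={a}  FIRST[C]={b}

FIRST(S) = ["b", "c"]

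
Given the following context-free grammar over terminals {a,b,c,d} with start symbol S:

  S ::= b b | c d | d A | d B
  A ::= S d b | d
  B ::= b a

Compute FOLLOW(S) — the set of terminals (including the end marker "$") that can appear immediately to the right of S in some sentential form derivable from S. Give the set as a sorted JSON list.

FIRST sets, iterate to fixpoint:
pass 1:
  A via A→d: +{d}
  B via B→b a: +{b}
  S via S→b b: +{b}
  S via S→c d: +{c}
  S via S→d A: +{d}
  FIRST(S)={b,c,d}  FIRST(A)={d}  FIRST(B)={b}
pass 2:
  A via A→S d b: +{b,c}
  FIRST(S)={b,c,d}  FIRST(A)={b,c,d}  FIRST(B)={b}
pass 3: — fixpoint
  FIRST(S)={b,c,d}  FIRST(A)={b,c,d}  FIRST(B)={b}

Compute FOLLOW by fixpoint:
initialize: $ ∈ FOLLOW(S)
pass 1:
  A→S d b: FOLLOW(S) ⊇ FIRST(d) = {d}; new: +{d}
  S→d A: FOLLOW(A) ⊇ FOLLOW(S) ⊇ {$,d}; new: +{$,d}
  S→d B: FOLLOW(B) ⊇ FOLLOW(S) ⊇ {$,d}; new: +{$,d}
  FOLLOW(S)={$,d}  FOLLOW(A)={$,d}  FOLLOW(B)={$,d}
pass 2: (no change)
  FOLLOW(S)={$,d}  FOLLOW(A)={$,d}  FOLLOW(B)={$,d}

FOLLOW(S) = ["$", "d"]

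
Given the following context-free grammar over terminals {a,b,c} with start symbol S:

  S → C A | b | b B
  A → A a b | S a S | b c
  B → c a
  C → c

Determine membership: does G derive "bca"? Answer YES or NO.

CNF form of G:
  S -> C A | T1 B | b
  A -> A X3 | S X4 | T1 T2
  B -> T2 T0
  C -> c
  T0 -> a
  T1 -> b
  T2 -> c
  X3 -> T0 T1
  X4 -> T0 S

Fill CYK table bottom-up:
  [0..0]={S,T1}  "b"  orig:{S}
  [1..1]={C,T2}  "c"  orig:{C}
  [2..2]={T0}  "a"  orig:{}
  [0..1]={A}  "bc"
  [1..2]={B}  "ca"
  [0..2]={S}  "bca"

S ∈ T[0,2] ⇒ YES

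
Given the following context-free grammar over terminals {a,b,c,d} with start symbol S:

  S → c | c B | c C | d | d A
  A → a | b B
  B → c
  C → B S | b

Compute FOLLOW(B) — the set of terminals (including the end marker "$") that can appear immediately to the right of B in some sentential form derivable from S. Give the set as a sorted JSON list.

FIRST sets, iterate to fixpoint:
[1]
  A via A→a: +{a}
  A via A→b B: +{b}
  B via B→c: +{c}
  C via C→B S: +{c}
  C via C→b: +{b}
  S via S→c: +{c}
  S via S→d: +{d}
  S: {c,d}  A: {a,b}  B: {c}  C: {b,c}
[2] (stable)
  S: {c,d}  A: {a,b}  B: {c}  C: {b,c}

FOLLOW iteration:
FOLLOW(S) := {$}
round 1:
  C→B S: FOLLOW(B) ⊇ FIRST(S) = {c,d}; new: +{c,d}
  S→c B: FOLLOW(B) ⊇ FOLLOW(S) ⊇ {$}; new: +{$}
  S→c C: FOLLOW(C) ⊇ FOLLOW(S) ⊇ {$}; new: +{$}
  S→d A: FOLLOW(A) ⊇ FOLLOW(S) ⊇ {$}; new: +{$}
  S: {$}  A: {$}  B: {$,c,d}  C: {$}
round 2: done
  S: {$}  A: {$}  B: {$,c,d}  C: {$}

FOLLOW(B) = ["$", "c", "d"]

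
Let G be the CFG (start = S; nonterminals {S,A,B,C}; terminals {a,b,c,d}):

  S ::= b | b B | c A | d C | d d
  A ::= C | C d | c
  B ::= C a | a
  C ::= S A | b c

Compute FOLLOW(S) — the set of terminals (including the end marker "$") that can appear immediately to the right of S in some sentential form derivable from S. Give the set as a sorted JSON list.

FIRST sets, iterate to fixpoint:
iter 1:
  A via A→c: +{c}
  B via B→a: +{a}
  C via C→b c: +{b}
  S via S→b: +{b}
  S via S→c A: +{c}
  S via S→d C: +{d}
  FIRST(S)={b,c,d}  FIRST(A)={c}  FIRST(B)={a}  FIRST(C)={b}
iter 2:
  A via A→C: +{b}
  B via B→C a: +{b}
  C via C→S A: +{c,d}
  FIRST(S)={b,c,d}  FIRST(A)={b,c}  FIRST(B)={a,b}  FIRST(C)={b,c,d}
iter 3:
  A via A→C: +{d}
  B via B→C a: +{c,d}
  FIRST(S)={b,c,d}  FIRST(A)={b,c,d}  FIRST(B)={a,b,c,d}  FIRST(C)={b,c,d}
iter 4: — fixpoint
  FIRST(S)={b,c,d}  FIRST(A)={b,c,d}  FIRST(B)={a,b,c,d}  FIRST(C)={b,c,d}

FOLLOW iteration:
FOLLOW(S) := {$}
round 1:
  A→C d: FOLLOW(C) ⊇ FIRST(d) = {d}; new: +{d}
  B→C a: FOLLOW(C) ⊇ FIRST(a) = {a}; new: +{a}
  C→S A: FOLLOW(S) ⊇ FIRST(A) = {b,c,d}; new: +{b,c,d}
  C→S A: FOLLOW(A) ⊇ FOLLOW(C) ⊇ {a,d}; new: +{a,d}
  S→b B: FOLLOW(B) ⊇ FOLLOW(S) ⊇ {$,b,c,d}; new: +{$,b,c,d}
  S→c A: FOLLOW(A) ⊇ FOLLOW(S) ⊇ {$,b,c,d}; new: +{$,b,c}
  S→d C: FOLLOW(C) ⊇ FOLLOW(S) ⊇ {$,b,c,d}; new: +{$,b,c}
  FOLLOW(S)={$,b,c,d}  FOLLOW(A)={$,a,b,c,d}  FOLLOW(B)={$,b,c,d}  FOLLOW(C)={$,a,b,c,d}
round 2: — fixpoint
  FOLLOW(S)={$,b,c,d}  FOLLOW(A)={$,a,b,c,d}  FOLLOW(B)={$,b,c,d}  FOLLOW(C)={$,a,b,c,d}

FOLLOW(S) = ["$", "b", "c", "d"]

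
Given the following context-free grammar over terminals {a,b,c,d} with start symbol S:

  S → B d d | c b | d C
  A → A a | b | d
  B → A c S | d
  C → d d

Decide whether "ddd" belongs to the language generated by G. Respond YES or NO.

CNF form of G:
  S -> B X5 | T1 T3 | T2 C
  A -> A T0 | b | d
  B -> A X4 | d
  C -> T2 T2
  T0 -> a
  T1 -> c
  T2 -> d
  T3 -> b
  X4 -> T1 S
  X5 -> T2 T2

CYK table (by increasing span):
  [0..0]={A,B,T2}  "d"  orig:{A,B}
  [1..1]={A,B,T2}  "d"  orig:{A,B}
  [2..2]={A,B,T2}  "d"  orig:{A,B}
  [0..1]={C,X5}  "dd"  orig:{C}
  [1..2]={C,X5}  "dd"  orig:{C}
  [0..2]={S}  "ddd"

S ∈ T[0,2] ⇒ YES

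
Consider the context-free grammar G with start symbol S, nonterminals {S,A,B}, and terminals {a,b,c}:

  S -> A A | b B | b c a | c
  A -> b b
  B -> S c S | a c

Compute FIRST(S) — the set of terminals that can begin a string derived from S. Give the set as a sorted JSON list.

FIRST iteration:
[1]
  A via A→b b: +{b}
  B via B→a c: +{a}
  S via S→A A: +{b}
  S via S→c: +{c}
  FIRST[S]={b,c}  FIRST[A]={b}  FIRST[B]={a}
[2]
  B via B→S c S: +{b,c}
  FIRST[S]={b,c}  FIRST[A]={b}  FIRST[B]={a,b,c}
[3] — fixpoint
  FIRST[S]={b,c}  FIRST[A]={b}  FIRST[B]={a,b,c}

FIRST(S) = ["b", "c"]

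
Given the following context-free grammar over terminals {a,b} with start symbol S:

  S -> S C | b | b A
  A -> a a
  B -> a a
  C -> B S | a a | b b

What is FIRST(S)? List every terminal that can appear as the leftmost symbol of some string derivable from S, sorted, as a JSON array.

Compute FIRST by fixpoint:
[1]
  A via A→a a: +{a}
  B via B→a a: +{a}
  C via C→B S: +{a}
  C via C→b b: +{b}
  S via S→b: +{b}
  S: {b}  A: {a}  B: {a}  C: {a,b}
[2] — fixpoint
  S: {b}  A: {a}  B: {a}  C: {a,b}

FIRST(S) = ["b"]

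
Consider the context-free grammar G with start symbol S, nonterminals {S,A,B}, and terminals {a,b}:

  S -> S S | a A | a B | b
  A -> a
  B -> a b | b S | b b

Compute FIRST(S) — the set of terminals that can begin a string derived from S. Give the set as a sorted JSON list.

FIRST sets, iterate to fixpoint:
pass 1:
  A via A→a: +{a}
  B via B→a b: +{a}
  B via B→b S: +{b}
  S via S→a A: +{a}
  S via S→b: +{b}
  FIRST[S]={a,b}  FIRST[A]={a}  FIRST[B]={a,b}
pass 2: (stable)
  FIRST[S]={a,b}  FIRST[A]={a}  FIRST[B]={a,b}

FIRST(S) = ["a", "b"]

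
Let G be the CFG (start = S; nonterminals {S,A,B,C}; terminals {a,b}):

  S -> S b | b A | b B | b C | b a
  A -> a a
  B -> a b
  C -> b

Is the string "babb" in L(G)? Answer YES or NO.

CNF form of G:
  S -> S T1 | T1 A | T1 B | T1 C | T1 T0
  A -> T0 T0
  B -> T0 T1
  C -> b
  T0 -> a
  T1 -> b

Fill CYK table bottom-up:
  [0..0]={C,T1}  "b"  orig:{C}
  [1..1]={T0}  "a"  orig:{}
  [2..2]={C,T1}  "b"  orig:{C}
  [3..3]={C,T1}  "b"  orig:{C}
  [0..1]={S}  "ba"
  [1..2]={B}  "ab"
  [2..3]={S}  "bb"
  [0..2]={S}  "bab"
  [1..3]=∅  "abb"
  [0..3]={S}  "babb"

S ∈ T[0,3] ⇒ YES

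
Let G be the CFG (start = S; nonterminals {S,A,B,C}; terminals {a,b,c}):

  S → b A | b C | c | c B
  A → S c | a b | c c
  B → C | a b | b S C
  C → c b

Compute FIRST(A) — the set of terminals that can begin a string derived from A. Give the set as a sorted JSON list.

FIRST sets, iterate to fixpoint:
pass 1:
  A via A→a b: +{a}
  A via A→c c: +{c}
  B via B→a b: +{a}
  B via B→b S C: +{b}
  C via C→c b: +{c}
  S via S→b A: +{b}
  S via S→c: +{c}
  FIRST(S)={b,c}  FIRST(A)={a,c}  FIRST(B)={a,b}  FIRST(C)={c}
pass 2:
  A via A→S c: +{b}
  B via B→C: +{c}
  FIRST(S)={b,c}  FIRST(A)={a,b,c}  FIRST(B)={a,b,c}  FIRST(C)={c}
pass 3: (stable)
  FIRST(S)={b,c}  FIRST(A)={a,b,c}  FIRST(B)={a,b,c}  FIRST(C)={c}

FIRST(A) = ["a", "b", "c"]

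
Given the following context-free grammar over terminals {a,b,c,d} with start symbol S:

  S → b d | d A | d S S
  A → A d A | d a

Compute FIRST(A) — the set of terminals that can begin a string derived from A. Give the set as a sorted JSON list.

Compute FIRST by fixpoint:
pass 1:
  A via A→d a: +{d}
  S via S→b d: +{b}
  S via S→d A: +{d}
  FIRST[S]={b,d}  FIRST[A]={d}
pass 2: (stable)
  FIRST[S]={b,d}  FIRST[A]={d}

FIRST(A) = ["d"]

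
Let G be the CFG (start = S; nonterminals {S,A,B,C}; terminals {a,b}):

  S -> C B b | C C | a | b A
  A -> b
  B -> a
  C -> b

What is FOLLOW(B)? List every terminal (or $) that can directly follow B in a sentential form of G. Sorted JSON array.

Compute FIRST by fixpoint:
[1]
  A via A→b: +{b}
  B via B→a: +{a}
  C via C→b: +{b}
  S via S→C B b: +{b}
  S via S→a: +{a}
  FIRST[S]={a,b}  FIRST[A]={b}  FIRST[B]={a}  FIRST[C]={b}
[2] done
  FIRST[S]={a,b}  FIRST[A]={b}  FIRST[B]={a}  FIRST[C]={b}

Compute FOLLOW by fixpoint:
initialize: $ ∈ FOLLOW(S)
pass 1:
  S→C B b: FOLLOW(C) ⊇ FIRST(B) = {a}; new: +{a}
  S→C B b: FOLLOW(B) ⊇ FIRST(b) = {b}; new: +{b}
  S→C C: FOLLOW(C) ⊇ FIRST(C) = {b}; new: +{b}
  S→C C: FOLLOW(C) ⊇ FOLLOW(S) ⊇ {$}; new: +{$}
  S→b A: FOLLOW(A) ⊇ FOLLOW(S) ⊇ {$}; new: +{$}
  FOLLOW(S)={$}  FOLLOW(A)={$}  FOLLOW(B)={b}  FOLLOW(C)={$,a,b}
pass 2: — fixpoint
  FOLLOW(S)={$}  FOLLOW(A)={$}  FOLLOW(B)={b}  FOLLOW(C)={$,a,b}

FOLLOW(B) = ["b"]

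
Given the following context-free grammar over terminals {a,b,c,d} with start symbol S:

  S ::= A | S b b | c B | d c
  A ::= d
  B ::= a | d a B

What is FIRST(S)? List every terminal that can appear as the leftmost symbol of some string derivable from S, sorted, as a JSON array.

Compute FIRST by fixpoint:
iter 1:
  A via A→d: +{d}
  B via B→a: +{a}
  B via B→d a B: +{d}
  S via S→A: +{d}
  S via S→c B: +{c}
  FIRST[S]={c,d}  FIRST[A]={d}  FIRST[B]={a,d}
iter 2: (stable)
  FIRST[S]={c,d}  FIRST[A]={d}  FIRST[B]={a,d}

FIRST(S) = ["c", "d"]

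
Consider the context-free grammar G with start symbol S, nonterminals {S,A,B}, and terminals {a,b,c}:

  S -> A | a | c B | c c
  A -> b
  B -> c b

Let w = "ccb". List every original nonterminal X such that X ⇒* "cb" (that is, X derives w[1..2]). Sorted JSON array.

Convert to CNF:
  S -> T0 B | T0 T0 | a | b
  A -> b
  B -> T0 T1
  T0 -> c
  T1 -> b

Fill CYK table bottom-up (cells [i..j] with 1 ≤ i ≤ j ≤ 2 only):
  cell(1,1) c: {T0}  orig:{}
  cell(2,2) b: {A,S,T1}  orig:{A,S}
  cell(1,2) cb: {B}

Original NTs in T[1,2] deriving "cb": ["B"]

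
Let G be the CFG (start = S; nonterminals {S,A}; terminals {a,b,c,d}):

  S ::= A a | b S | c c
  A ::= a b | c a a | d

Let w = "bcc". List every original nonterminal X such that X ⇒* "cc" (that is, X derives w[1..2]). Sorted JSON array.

CNF form of G:
  S -> A T0 | T1 S | T2 T2
  A -> T0 T1 | T2 X3 | d
  T0 -> a
  T1 -> b
  T2 -> c
  X3 -> T0 T0

CYK fill — only the sub-triangle for w[1..2]:
  [1..1]={T2}  "c"  orig:{}
  [2..2]={T2}  "c"  orig:{}
  [1..2]={S}  "cc"

Original NTs in T[1,2] deriving "cc": ["S"]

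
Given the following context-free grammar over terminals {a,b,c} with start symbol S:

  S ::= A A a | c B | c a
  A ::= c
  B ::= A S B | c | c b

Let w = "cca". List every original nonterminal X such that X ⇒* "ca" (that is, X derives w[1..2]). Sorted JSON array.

Convert to CNF:
  S -> A X4 | T0 B | T0 T2
  A -> c
  B -> A X3 | T0 T1 | c
  T0 -> c
  T1 -> b
  T2 -> a
  X3 -> S B
  X4 -> A T2

Fill CYK table bottom-up (cells [i..j] with 1 ≤ i ≤ j ≤ 2 only):
  cell(1,1) c: {A,B,T0}  orig:{A,B}
  cell(2,2) a: {T2}  orig:{}
  cell(1,2) ca: {S,X4}  orig:{S}

Original NTs in T[1,2] deriving "ca": ["S"]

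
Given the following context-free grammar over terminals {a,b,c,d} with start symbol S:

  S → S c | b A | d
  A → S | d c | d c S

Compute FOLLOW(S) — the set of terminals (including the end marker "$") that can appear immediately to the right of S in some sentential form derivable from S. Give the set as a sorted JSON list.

Compute FIRST by fixpoint:
[1]
  A via A→d c: +{d}
  S via S→b A: +{b}
  S via S→d: +{d}
  FIRST[S]={b,d}  FIRST[A]={d}
[2]
  A via A→S: +{b}
  FIRST[S]={b,d}  FIRST[A]={b,d}
[3] (stable)
  FIRST[S]={b,d}  FIRST[A]={b,d}

Compute FOLLOW by fixpoint:
FOLLOW(S) := {$}
pass 1:
  S→S c: FOLLOW(S) ⊇ FIRST(c) = {c}; new: +{c}
  S→b A: FOLLOW(A) ⊇ FOLLOW(S) ⊇ {$,c}; new: +{$,c}
  FOLLOW[S]={$,c}  FOLLOW[A]={$,c}
pass 2: (no change)
  FOLLOW[S]={$,c}  FOLLOW[A]={$,c}

FOLLOW(S) = ["$", "c"]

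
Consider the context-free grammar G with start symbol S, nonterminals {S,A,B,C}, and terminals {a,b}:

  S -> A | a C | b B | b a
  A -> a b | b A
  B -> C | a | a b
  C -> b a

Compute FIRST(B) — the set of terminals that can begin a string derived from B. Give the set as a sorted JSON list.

Compute FIRST by fixpoint:
pass 1:
  A via A→a b: +{a}
  A via A→b A: +{b}
  B via B→a: +{a}
  C via C→b a: +{b}
  S via S→A: +{a,b}
  S: {a,b}  A: {a,b}  B: {a}  C: {b}
pass 2:
  B via B→C: +{b}
  S: {a,b}  A: {a,b}  B: {a,b}  C: {b}
pass 3: — fixpoint
  S: {a,b}  A: {a,b}  B: {a,b}  C: {b}

FIRST(B) = ["a", "b"]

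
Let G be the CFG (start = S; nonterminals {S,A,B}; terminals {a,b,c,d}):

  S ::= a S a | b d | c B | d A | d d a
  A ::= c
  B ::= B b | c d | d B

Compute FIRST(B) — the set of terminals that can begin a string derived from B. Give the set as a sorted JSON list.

Compute FIRST by fixpoint:
pass 1:
  A via A→c: +{c}
  B via B→c d: +{c}
  B via B→d B: +{d}
  S via S→a S a: +{a}
  S via S→b d: +{b}
  S via S→c B: +{c}
  S via S→d A: +{d}
  FIRST(S)={a,b,c,d}  FIRST(A)={c}  FIRST(B)={c,d}
pass 2: (no change)
  FIRST(S)={a,b,c,d}  FIRST(A)={c}  FIRST(B)={c,d}

FIRST(B) = ["c", "d"]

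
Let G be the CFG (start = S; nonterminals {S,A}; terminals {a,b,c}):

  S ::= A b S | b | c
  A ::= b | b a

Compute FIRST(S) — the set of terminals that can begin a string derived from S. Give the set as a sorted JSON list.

FIRST sets, iterate to fixpoint:
round 1:
  A via A→b: +{b}
  S via S→A b S: +{b}
  S via S→c: +{c}
  S: {b,c}  A: {b}
round 2: done
  S: {b,c}  A: {b}

FIRST(S) = ["b", "c"]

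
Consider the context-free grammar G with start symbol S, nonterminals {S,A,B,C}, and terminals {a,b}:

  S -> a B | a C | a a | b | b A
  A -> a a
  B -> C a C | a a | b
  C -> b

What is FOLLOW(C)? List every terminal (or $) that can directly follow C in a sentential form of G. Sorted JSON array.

FIRST sets, iterate to fixpoint:
iter 1:
  A via A→a a: +{a}
  B via B→a a: +{a}
  B via B→b: +{b}
  C via C→b: +{b}
  S via S→a B: +{a}
  S via S→b: +{b}
  S: {a,b}  A: {a}  B: {a,b}  C: {b}
iter 2: (stable)
  S: {a,b}  A: {a}  B: {a,b}  C: {b}

Compute FOLLOW by fixpoint:
FOLLOW(S) := {$}
[1]
  B→C a C: FOLLOW(C) ⊇ FIRST(a) = {a}; new: +{a}
  S→a B: FOLLOW(B) ⊇ FOLLOW(S) ⊇ {$}; new: +{$}
  S→a C: FOLLOW(C) ⊇ FOLLOW(S) ⊇ {$}; new: +{$}
  S→b A: FOLLOW(A) ⊇ FOLLOW(S) ⊇ {$}; new: +{$}
  FOLLOW(S)={$}  FOLLOW(A)={$}  FOLLOW(B)={$}  FOLLOW(C)={$,a}
[2] (no change)
  FOLLOW(S)={$}  FOLLOW(A)={$}  FOLLOW(B)={$}  FOLLOW(C)={$,a}

FOLLOW(C) = ["$", "a"]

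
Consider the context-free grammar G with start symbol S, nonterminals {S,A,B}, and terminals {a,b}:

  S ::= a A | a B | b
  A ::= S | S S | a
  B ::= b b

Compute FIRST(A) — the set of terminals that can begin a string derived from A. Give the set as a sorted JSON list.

Compute FIRST by fixpoint:
[1]
  A via A→a: +{a}
  B via B→b b: +{b}
  S via S→a A: +{a}
  S via S→b: +{b}
  FIRST[S]={a,b}  FIRST[A]={a}  FIRST[B]={b}
[2]
  A via A→S: +{b}
  FIRST[S]={a,b}  FIRST[A]={a,b}  FIRST[B]={b}
[3] (stable)
  FIRST[S]={a,b}  FIRST[A]={a,b}  FIRST[B]={b}

FIRST(A) = ["a", "b"]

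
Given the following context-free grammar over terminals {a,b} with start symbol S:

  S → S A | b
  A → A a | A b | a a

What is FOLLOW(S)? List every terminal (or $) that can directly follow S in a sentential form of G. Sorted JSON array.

FIRST sets, iterate to fixpoint:
round 1:
  A via A→a a: +{a}
  S via S→b: +{b}
  FIRST(S)={b}  FIRST(A)={a}
round 2: (no change)
  FIRST(S)={b}  FIRST(A)={a}

FOLLOW iteration:
initialize: $ ∈ FOLLOW(S)
[1]
  A→A a: FOLLOW(A) ⊇ FIRST(a) = {a}; new: +{a}
  A→A b: FOLLOW(A) ⊇ FIRST(b) = {b}; new: +{b}
  S→S A: FOLLOW(S) ⊇ FIRST(A) = {a}; new: +{a}
  S→S A: FOLLOW(A) ⊇ FOLLOW(S) ⊇ {$,a}; new: +{$}
  FOLLOW[S]={$,a}  FOLLOW[A]={$,a,b}
[2] (stable)
  FOLLOW[S]={$,a}  FOLLOW[A]={$,a,b}

FOLLOW(S) = ["$", "a"]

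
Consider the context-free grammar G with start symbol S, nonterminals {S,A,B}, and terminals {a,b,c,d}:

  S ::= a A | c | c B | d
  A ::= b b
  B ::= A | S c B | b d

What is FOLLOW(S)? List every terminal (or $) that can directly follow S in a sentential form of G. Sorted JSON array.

Compute FIRST by fixpoint:
pass 1:
  A via A→b b: +{b}
  B via B→A: +{b}
  S via S→a A: +{a}
  S via S→c: +{c}
  S via S→d: +{d}
  FIRST[S]={a,c,d}  FIRST[A]={b}  FIRST[B]={b}
pass 2:
  B via B→S c B: +{a,c,d}
  FIRST[S]={a,c,d}  FIRST[A]={b}  FIRST[B]={a,b,c,d}
pass 3: done
  FIRST[S]={a,c,d}  FIRST[A]={b}  FIRST[B]={a,b,c,d}

FOLLOW iteration:
seed FOLLOW(S) with $
[1]
  B→S c B: FOLLOW(S) ⊇ FIRST(c) = {c}; new: +{c}
  S→a A: FOLLOW(A) ⊇ FOLLOW(S) ⊇ {$,c}; new: +{$,c}
  S→c B: FOLLOW(B) ⊇ FOLLOW(S) ⊇ {$,c}; new: +{$,c}
  FOLLOW[S]={$,c}  FOLLOW[A]={$,c}  FOLLOW[B]={$,c}
[2] done
  FOLLOW[S]={$,c}  FOLLOW[A]={$,c}  FOLLOW[B]={$,c}

FOLLOW(S) = ["$", "c"]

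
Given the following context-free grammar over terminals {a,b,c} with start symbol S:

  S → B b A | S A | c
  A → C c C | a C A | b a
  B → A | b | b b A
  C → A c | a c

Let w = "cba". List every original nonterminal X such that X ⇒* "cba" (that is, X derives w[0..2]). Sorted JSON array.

Convert to CNF:
  S -> B X8 | S A | c
  A -> C X3 | T1 X4 | T2 T1
  B -> C X5 | T1 X6 | T2 T1 | T2 X7 | b
  C -> A T0 | T1 T0
  T0 -> c
  T1 -> a
  T2 -> b
  X3 -> T0 C
  X4 -> C A
  X5 -> T0 C
  X6 -> C A
  X7 -> T2 A
  X8 -> T2 A

Fill CYK table bottom-up (cells [i..j] with 0 ≤ i ≤ j ≤ 2 only):
  cell(0,0) c: {S,T0}  orig:{S}
  cell(1,1) b: {B,T2}  orig:{B}
  cell(2,2) a: {T1}  orig:{}
  cell(0,1) cb: ∅
  cell(1,2) ba: {A,B}
  cell(0,2) cba: {S}

Original NTs in T[0,2] deriving "cba": ["S"]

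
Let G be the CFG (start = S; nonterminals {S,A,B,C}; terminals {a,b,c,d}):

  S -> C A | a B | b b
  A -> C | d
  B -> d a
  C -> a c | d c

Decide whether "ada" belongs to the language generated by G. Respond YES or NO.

Convert to CNF:
  S -> C A | T0 B | T3 T3
  A -> T0 T1 | T2 T1 | d
  B -> T2 T0
  C -> T0 T1 | T2 T1
  T0 -> a
  T1 -> c
  T2 -> d
  T3 -> b

CYK fill:
  cell(0,0) a: {T0}  orig:{}
  cell(1,1) d: {A,T2}  orig:{A}
  cell(2,2) a: {T0}  orig:{}
  cell(0,1) ad: ∅
  cell(1,2) da: {B}
  cell(0,2) ada: {S}

S ∈ T[0,2] ⇒ YES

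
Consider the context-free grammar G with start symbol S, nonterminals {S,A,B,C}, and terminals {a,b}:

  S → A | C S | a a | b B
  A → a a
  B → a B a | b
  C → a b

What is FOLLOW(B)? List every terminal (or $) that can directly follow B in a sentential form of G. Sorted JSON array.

Compute FIRST by fixpoint:
[1]
  A via A→a a: +{a}
  B via B→a B a: +{a}
  B via B→b: +{b}
  C via C→a b: +{a}
  S via S→A: +{a}
  S via S→b B: +{b}
  S: {a,b}  A: {a}  B: {a,b}  C: {a}
[2] (stable)
  S: {a,b}  A: {a}  B: {a,b}  C: {a}

FOLLOW sets:
seed FOLLOW(S) with $
iter 1:
  B→a B a: FOLLOW(B) ⊇ FIRST(a) = {a}; new: +{a}
  S→A: FOLLOW(A) ⊇ FOLLOW(S) ⊇ {$}; new: +{$}
  S→C S: FOLLOW(C) ⊇ FIRST(S) = {a,b}; new: +{a,b}
  S→b B: FOLLOW(B) ⊇ FOLLOW(S) ⊇ {$}; new: +{$}
  FOLLOW[S]={$}  FOLLOW[A]={$}  FOLLOW[B]={$,a}  FOLLOW[C]={a,b}
iter 2: — fixpoint
  FOLLOW[S]={$}  FOLLOW[A]={$}  FOLLOW[B]={$,a}  FOLLOW[C]={a,b}

FOLLOW(B) = ["$", "a"]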